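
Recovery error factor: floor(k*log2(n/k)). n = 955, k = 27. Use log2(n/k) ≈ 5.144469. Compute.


log2(n/k) = log2(955/27) ≈ 5.144469.
k*log2(n/k) ≈ 27*5.144469 = 138.900663.
floor(138.900663) = 138.

138


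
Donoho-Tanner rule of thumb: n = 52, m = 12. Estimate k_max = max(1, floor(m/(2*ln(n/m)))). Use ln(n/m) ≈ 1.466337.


n/m = 52/12 = 13/3.
ln(n/m) ≈ 1.466337.
2*ln(n/m) ≈ 2.932674.
m/(2*ln(n/m)) ≈ 12/2.932674 ≈ 4.0918.
floor = 4.
k_max = max(1, 4) = 4.

4


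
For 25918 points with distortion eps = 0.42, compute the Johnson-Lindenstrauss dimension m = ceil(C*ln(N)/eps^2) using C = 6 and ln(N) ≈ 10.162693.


ln(25918) ≈ 10.162693.
eps^2 = 0.42^2 = 0.1764.
C*ln(N)/eps^2 ≈ 6*10.162693/0.1764 ≈ 345.6698.
m = ceil(345.6698) = 346.

346


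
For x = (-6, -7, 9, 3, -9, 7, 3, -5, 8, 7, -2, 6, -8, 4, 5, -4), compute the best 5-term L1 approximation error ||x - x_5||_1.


Sorted |x_i| descending: [9, 9, 8, 8, 7, 7, 7, 6, 6, 5, 5, 4, 4, 3, 3, 2]
Keep top 5: [9, 9, 8, 8, 7]
Tail entries: [7, 7, 6, 6, 5, 5, 4, 4, 3, 3, 2]
L1 error = sum of tail = 52.

52


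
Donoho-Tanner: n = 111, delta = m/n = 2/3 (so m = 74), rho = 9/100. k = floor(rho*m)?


m = 2/3*111 = 74.
rho = 9/100.
rho*m = 9/100*74 = 6.66.
k = floor(6.66) = 6.

6


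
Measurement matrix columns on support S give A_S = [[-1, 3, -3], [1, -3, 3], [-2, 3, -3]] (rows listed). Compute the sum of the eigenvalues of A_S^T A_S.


Sum of eigenvalues of A_S^T A_S = trace(A_S^T A_S) = sum of squared column norms of A_S.
A_S^T A_S diagonal: [6, 27, 27].
trace = 6 + 27 + 27 = 60.

60


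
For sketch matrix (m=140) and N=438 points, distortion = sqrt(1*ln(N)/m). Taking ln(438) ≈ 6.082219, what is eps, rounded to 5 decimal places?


ln(438) ≈ 6.082219.
1*ln(N)/m ≈ 1*6.082219/140 ≈ 0.04344442.
eps = sqrt(0.04344442) ≈ 0.2084333 ≈ 0.20843.

0.20843


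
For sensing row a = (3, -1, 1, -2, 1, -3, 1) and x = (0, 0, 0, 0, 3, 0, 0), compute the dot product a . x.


Non-zero terms: ['1*3']
Products: [3]
y = sum = 3.

3


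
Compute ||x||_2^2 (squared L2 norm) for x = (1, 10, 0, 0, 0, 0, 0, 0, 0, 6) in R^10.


Non-zero entries: [(0, 1), (1, 10), (9, 6)]
Squares: [1, 100, 36]
||x||_2^2 = sum = 137.

137


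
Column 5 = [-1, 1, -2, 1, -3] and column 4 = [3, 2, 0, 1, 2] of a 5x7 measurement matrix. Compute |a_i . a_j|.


Inner product: -1*3 + 1*2 + -2*0 + 1*1 + -3*2
Products: [-3, 2, 0, 1, -6]
Sum = -6.
|dot| = 6.

6


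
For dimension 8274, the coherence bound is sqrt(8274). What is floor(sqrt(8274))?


90^2 = 8100 <= 8274 < 8281 = 91^2, so 90 <= sqrt(8274) < 91.
floor(sqrt(8274)) = 90.

90


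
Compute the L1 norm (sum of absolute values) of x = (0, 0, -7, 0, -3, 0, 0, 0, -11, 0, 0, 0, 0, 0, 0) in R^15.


Non-zero entries: [(2, -7), (4, -3), (8, -11)]
Absolute values: [7, 3, 11]
||x||_1 = sum = 21.

21


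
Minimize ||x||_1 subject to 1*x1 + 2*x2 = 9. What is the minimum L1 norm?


Axis intercepts:
  x1 = 9, x2 = 0: L1 = 9
  x1 = 0, x2 = 9/2: L1 = 9/2
x* = (0, 9/2)
||x*||_1 = 9/2.

9/2


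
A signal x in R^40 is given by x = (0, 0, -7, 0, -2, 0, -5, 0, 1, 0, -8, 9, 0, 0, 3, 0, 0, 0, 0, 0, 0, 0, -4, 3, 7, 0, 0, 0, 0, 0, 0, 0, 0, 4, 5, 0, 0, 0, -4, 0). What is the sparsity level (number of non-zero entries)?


Non-zero positions: [2, 4, 6, 8, 10, 11, 14, 22, 23, 24, 33, 34, 38].
Sparsity = 13.

13


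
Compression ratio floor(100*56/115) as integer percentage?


100*m/n = 100*56/115 ≈ 48.6957.
floor = 48.

48


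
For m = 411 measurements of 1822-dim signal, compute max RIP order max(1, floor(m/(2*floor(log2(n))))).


floor(log2(1822)) = 10.
2*10 = 20.
m/(2*floor(log2(n))) = 411/20 ≈ 20.55.
floor = 20.
k = max(1, 20) = 20.

20


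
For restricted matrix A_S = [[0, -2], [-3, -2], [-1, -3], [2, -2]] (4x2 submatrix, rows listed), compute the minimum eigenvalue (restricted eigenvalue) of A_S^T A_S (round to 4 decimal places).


A_S^T A_S = [[14, 5], [5, 21]].
trace = 35.
det = 269.
disc = trace^2 - 4*det = 1225 - 4*269 = 149.
sqrt(149) ≈ 12.206556.
lam_min = (35 - sqrt(149))/2 ≈ (35 - 12.206556)/2 = 11.396722 ≈ 11.3967.

11.3967


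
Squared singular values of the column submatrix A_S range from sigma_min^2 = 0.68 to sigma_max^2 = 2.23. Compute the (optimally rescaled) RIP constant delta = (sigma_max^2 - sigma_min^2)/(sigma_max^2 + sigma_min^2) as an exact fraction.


lambda_max - lambda_min = 2.23 - 0.68 = 1.55.
lambda_max + lambda_min = 2.23 + 0.68 = 2.91.
delta = 1.55/2.91 = 155/291.

155/291


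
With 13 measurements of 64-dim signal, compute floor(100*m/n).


100*m/n = 100*13/64 ≈ 20.3125.
floor = 20.

20


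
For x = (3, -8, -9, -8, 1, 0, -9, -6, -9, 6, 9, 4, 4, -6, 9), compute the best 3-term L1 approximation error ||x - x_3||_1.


Sorted |x_i| descending: [9, 9, 9, 9, 9, 8, 8, 6, 6, 6, 4, 4, 3, 1, 0]
Keep top 3: [9, 9, 9]
Tail entries: [9, 9, 8, 8, 6, 6, 6, 4, 4, 3, 1, 0]
L1 error = sum of tail = 64.

64


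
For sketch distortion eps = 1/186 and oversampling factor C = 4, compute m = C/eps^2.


1/eps = 186.
(1/eps)^2 = 34596.
m = 4*34596 = 138384.

138384


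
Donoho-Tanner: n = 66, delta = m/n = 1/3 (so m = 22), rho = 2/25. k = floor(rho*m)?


m = 1/3*66 = 22.
rho = 2/25.
rho*m = 2/25*22 = 1.76.
k = floor(1.76) = 1.

1


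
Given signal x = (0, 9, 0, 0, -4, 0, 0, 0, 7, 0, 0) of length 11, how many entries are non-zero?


Non-zero positions: [1, 4, 8].
Sparsity = 3.

3


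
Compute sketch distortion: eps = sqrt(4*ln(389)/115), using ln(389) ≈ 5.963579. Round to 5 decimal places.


ln(389) ≈ 5.963579.
4*ln(N)/m ≈ 4*5.963579/115 ≈ 0.20742883.
eps = sqrt(0.20742883) ≈ 0.4554436 ≈ 0.45544.

0.45544


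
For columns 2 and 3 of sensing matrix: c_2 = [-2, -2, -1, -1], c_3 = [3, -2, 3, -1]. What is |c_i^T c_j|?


Inner product: -2*3 + -2*-2 + -1*3 + -1*-1
Products: [-6, 4, -3, 1]
Sum = -4.
|dot| = 4.

4


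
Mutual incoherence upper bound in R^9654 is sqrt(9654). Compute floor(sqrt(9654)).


98^2 = 9604 <= 9654 < 9801 = 99^2, so 98 <= sqrt(9654) < 99.
floor(sqrt(9654)) = 98.

98


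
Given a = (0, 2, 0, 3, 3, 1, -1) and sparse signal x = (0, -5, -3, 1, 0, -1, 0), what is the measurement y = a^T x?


Non-zero terms: ['2*-5', '0*-3', '3*1', '1*-1']
Products: [-10, 0, 3, -1]
y = sum = -8.

-8


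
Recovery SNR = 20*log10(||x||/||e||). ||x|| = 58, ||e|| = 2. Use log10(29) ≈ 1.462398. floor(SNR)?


||x||/||e|| = 58/2 = 29.
log10(29) ≈ 1.462398.
20*log10(||x||/||e||) ≈ 20*1.462398 = 29.24796.
floor(29.24796) = 29.

29


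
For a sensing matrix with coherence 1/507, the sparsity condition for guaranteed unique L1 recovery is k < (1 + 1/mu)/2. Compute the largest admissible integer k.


1/mu = 507.
1 + 1/mu = 508.
(1 + 1/mu)/2 = 254 is an integer and the inequality is strict, so k_max = 254 - 1 = 253.

253


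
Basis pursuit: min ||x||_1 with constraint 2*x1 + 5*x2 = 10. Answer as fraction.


Axis intercepts:
  x1 = 5, x2 = 0: L1 = 5
  x1 = 0, x2 = 2: L1 = 2
x* = (0, 2)
||x*||_1 = 2.

2


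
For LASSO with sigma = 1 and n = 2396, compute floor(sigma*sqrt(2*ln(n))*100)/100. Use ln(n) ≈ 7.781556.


ln(2396) ≈ 7.781556.
2*ln(n) ≈ 15.563112.
sqrt(2*ln(n)) ≈ sqrt(15.563112) ≈ 3.945011.
lambda ≈ 1*3.945011 = 3.945011.
floor(lambda*100)/100 = 3.94.

3.94


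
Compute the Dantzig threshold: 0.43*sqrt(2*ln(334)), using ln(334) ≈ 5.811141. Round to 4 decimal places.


ln(334) ≈ 5.811141.
2*ln(n) ≈ 11.622282.
sqrt(2*ln(n)) ≈ sqrt(11.622282) ≈ 3.409147.
threshold ≈ 0.43*3.409147 = 1.46593321 ≈ 1.4659.

1.4659


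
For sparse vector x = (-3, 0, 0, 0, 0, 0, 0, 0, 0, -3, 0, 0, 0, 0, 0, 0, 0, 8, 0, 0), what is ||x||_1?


Non-zero entries: [(0, -3), (9, -3), (17, 8)]
Absolute values: [3, 3, 8]
||x||_1 = sum = 14.

14


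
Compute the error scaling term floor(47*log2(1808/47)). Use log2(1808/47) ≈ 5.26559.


log2(n/k) = log2(1808/47) ≈ 5.26559.
k*log2(n/k) ≈ 47*5.26559 = 247.48273.
floor(247.48273) = 247.

247


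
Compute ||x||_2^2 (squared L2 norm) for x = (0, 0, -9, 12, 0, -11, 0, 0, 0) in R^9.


Non-zero entries: [(2, -9), (3, 12), (5, -11)]
Squares: [81, 144, 121]
||x||_2^2 = sum = 346.

346


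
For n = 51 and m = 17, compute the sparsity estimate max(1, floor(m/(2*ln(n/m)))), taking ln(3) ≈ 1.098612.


n/m = 51/17 = 3.
ln(n/m) ≈ 1.098612.
2*ln(n/m) ≈ 2.197224.
m/(2*ln(n/m)) ≈ 17/2.197224 ≈ 7.737.
floor = 7.
k_max = max(1, 7) = 7.

7


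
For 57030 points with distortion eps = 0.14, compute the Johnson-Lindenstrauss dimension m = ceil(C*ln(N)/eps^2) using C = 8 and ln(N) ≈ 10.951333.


ln(57030) ≈ 10.951333.
eps^2 = 0.14^2 = 0.0196.
C*ln(N)/eps^2 ≈ 8*10.951333/0.0196 ≈ 4469.9318.
m = ceil(4469.9318) = 4470.

4470


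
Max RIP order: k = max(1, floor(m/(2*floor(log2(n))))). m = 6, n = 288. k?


floor(log2(288)) = 8.
2*8 = 16.
m/(2*floor(log2(n))) = 6/16 ≈ 0.375.
floor = 0.
k = max(1, 0) = 1.

1


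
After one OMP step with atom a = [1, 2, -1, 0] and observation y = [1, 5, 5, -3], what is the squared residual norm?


a^T a = 6.
a^T y = 6.
coeff = 6/6 = 1.
||r||^2 = 54.

54


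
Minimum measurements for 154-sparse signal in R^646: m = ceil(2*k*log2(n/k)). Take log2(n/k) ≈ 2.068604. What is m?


log2(n/k) = log2(646/154) ≈ 2.068604.
2*k*log2(n/k) ≈ 2*154*2.068604 = 637.130032.
m = ceil(637.130032) = 638.

638


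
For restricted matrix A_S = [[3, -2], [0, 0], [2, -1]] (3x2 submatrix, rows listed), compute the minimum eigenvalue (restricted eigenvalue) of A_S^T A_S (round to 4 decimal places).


A_S^T A_S = [[13, -8], [-8, 5]].
trace = 18.
det = 1.
disc = trace^2 - 4*det = 324 - 4*1 = 320.
sqrt(320) ≈ 17.888544.
lam_min = (18 - sqrt(320))/2 ≈ (18 - 17.888544)/2 = 0.055728 ≈ 0.0557.

0.0557


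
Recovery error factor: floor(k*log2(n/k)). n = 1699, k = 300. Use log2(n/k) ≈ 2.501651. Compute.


log2(n/k) = log2(1699/300) ≈ 2.501651.
k*log2(n/k) ≈ 300*2.501651 = 750.4953.
floor(750.4953) = 750.

750


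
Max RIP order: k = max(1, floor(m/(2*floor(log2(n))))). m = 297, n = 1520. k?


floor(log2(1520)) = 10.
2*10 = 20.
m/(2*floor(log2(n))) = 297/20 ≈ 14.85.
floor = 14.
k = max(1, 14) = 14.

14


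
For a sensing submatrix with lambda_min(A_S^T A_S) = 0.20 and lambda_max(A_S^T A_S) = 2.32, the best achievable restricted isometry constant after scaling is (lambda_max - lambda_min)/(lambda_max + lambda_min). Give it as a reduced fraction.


lambda_max - lambda_min = 2.32 - 0.20 = 2.12.
lambda_max + lambda_min = 2.32 + 0.20 = 2.52.
delta = 2.12/2.52 = 212/252 = 53/63.

53/63


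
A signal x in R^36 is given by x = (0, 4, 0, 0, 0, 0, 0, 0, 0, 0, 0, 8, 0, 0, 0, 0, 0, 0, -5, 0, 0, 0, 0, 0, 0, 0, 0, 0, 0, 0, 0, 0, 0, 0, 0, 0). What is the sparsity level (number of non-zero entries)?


Non-zero positions: [1, 11, 18].
Sparsity = 3.

3


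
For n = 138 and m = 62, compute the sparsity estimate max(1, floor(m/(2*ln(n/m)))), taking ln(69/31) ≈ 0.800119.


n/m = 138/62 = 69/31.
ln(n/m) ≈ 0.800119.
2*ln(n/m) ≈ 1.600238.
m/(2*ln(n/m)) ≈ 62/1.600238 ≈ 38.7442.
floor = 38.
k_max = max(1, 38) = 38.

38


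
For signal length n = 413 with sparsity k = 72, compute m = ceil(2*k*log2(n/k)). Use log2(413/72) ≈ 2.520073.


log2(n/k) = log2(413/72) ≈ 2.520073.
2*k*log2(n/k) ≈ 2*72*2.520073 = 362.890512.
m = ceil(362.890512) = 363.

363


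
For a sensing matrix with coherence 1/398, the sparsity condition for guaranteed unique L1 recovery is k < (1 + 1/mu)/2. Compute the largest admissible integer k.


1/mu = 398.
1 + 1/mu = 399.
(1 + 1/mu)/2 = 199.5 is not an integer, so k_max = floor(199.5) = 199.

199


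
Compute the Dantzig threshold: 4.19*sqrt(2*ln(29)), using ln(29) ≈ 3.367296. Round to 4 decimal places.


ln(29) ≈ 3.367296.
2*ln(n) ≈ 6.734592.
sqrt(2*ln(n)) ≈ sqrt(6.734592) ≈ 2.595109.
threshold ≈ 4.19*2.595109 = 10.87350671 ≈ 10.8735.

10.8735


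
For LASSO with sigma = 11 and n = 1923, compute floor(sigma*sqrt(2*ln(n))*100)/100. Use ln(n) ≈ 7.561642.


ln(1923) ≈ 7.561642.
2*ln(n) ≈ 15.123284.
sqrt(2*ln(n)) ≈ sqrt(15.123284) ≈ 3.888867.
lambda ≈ 11*3.888867 = 42.777537.
floor(lambda*100)/100 = 42.77.

42.77


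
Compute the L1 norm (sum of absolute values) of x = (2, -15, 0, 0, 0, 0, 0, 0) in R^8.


Non-zero entries: [(0, 2), (1, -15)]
Absolute values: [2, 15]
||x||_1 = sum = 17.

17


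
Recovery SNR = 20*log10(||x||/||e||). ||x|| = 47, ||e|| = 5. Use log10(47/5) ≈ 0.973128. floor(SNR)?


||x||/||e|| = 47/5.
log10(47/5) ≈ 0.973128.
20*log10(||x||/||e||) ≈ 20*0.973128 = 19.46256.
floor(19.46256) = 19.

19


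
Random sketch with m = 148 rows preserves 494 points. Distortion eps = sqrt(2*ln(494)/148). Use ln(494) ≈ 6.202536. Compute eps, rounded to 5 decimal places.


ln(494) ≈ 6.202536.
2*ln(N)/m ≈ 2*6.202536/148 ≈ 0.08381805.
eps = sqrt(0.08381805) ≈ 0.2895135 ≈ 0.28951.

0.28951


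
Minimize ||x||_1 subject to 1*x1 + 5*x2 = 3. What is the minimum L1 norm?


Axis intercepts:
  x1 = 3, x2 = 0: L1 = 3
  x1 = 0, x2 = 3/5: L1 = 3/5
x* = (0, 3/5)
||x*||_1 = 3/5.

3/5


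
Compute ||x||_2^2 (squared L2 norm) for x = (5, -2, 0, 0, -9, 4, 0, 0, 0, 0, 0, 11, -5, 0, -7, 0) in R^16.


Non-zero entries: [(0, 5), (1, -2), (4, -9), (5, 4), (11, 11), (12, -5), (14, -7)]
Squares: [25, 4, 81, 16, 121, 25, 49]
||x||_2^2 = sum = 321.

321


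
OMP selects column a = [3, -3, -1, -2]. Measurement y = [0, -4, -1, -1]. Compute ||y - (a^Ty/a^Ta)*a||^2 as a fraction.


a^T a = 23.
a^T y = 15.
coeff = 15/23 = 15/23.
||r||^2 = 189/23.

189/23


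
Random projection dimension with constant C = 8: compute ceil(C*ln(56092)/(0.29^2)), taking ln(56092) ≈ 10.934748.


ln(56092) ≈ 10.934748.
eps^2 = 0.29^2 = 0.0841.
C*ln(N)/eps^2 ≈ 8*10.934748/0.0841 ≈ 1040.1663.
m = ceil(1040.1663) = 1041.

1041


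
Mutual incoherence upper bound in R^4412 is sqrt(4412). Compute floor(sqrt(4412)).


66^2 = 4356 <= 4412 < 4489 = 67^2, so 66 <= sqrt(4412) < 67.
floor(sqrt(4412)) = 66.

66


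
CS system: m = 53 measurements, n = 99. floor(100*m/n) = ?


100*m/n = 100*53/99 ≈ 53.5354.
floor = 53.

53


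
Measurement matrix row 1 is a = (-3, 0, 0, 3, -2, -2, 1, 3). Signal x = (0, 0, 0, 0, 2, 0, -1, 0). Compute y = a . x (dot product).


Non-zero terms: ['-2*2', '1*-1']
Products: [-4, -1]
y = sum = -5.

-5


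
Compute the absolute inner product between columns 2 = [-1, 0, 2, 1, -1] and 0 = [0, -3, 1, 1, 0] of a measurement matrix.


Inner product: -1*0 + 0*-3 + 2*1 + 1*1 + -1*0
Products: [0, 0, 2, 1, 0]
Sum = 3.
|dot| = 3.

3


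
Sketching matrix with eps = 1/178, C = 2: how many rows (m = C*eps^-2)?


1/eps = 178.
(1/eps)^2 = 31684.
m = 2*31684 = 63368.

63368


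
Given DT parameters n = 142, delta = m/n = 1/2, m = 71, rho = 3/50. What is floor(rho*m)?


m = 1/2*142 = 71.
rho = 3/50.
rho*m = 3/50*71 = 4.26.
k = floor(4.26) = 4.

4


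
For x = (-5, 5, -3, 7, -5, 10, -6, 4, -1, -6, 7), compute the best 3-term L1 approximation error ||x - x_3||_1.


Sorted |x_i| descending: [10, 7, 7, 6, 6, 5, 5, 5, 4, 3, 1]
Keep top 3: [10, 7, 7]
Tail entries: [6, 6, 5, 5, 5, 4, 3, 1]
L1 error = sum of tail = 35.

35


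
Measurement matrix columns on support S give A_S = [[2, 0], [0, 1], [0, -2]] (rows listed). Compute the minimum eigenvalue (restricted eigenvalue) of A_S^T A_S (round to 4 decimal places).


A_S^T A_S = [[4, 0], [0, 5]].
trace = 9.
det = 20.
disc = trace^2 - 4*det = 81 - 4*20 = 1.
sqrt(1) = 1.
lam_min = (9 - 1)/2 = 4 = 4.0000.

4.0000


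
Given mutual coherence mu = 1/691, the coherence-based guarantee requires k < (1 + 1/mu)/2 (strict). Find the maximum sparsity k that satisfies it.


1/mu = 691.
1 + 1/mu = 692.
(1 + 1/mu)/2 = 346 is an integer and the inequality is strict, so k_max = 346 - 1 = 345.

345


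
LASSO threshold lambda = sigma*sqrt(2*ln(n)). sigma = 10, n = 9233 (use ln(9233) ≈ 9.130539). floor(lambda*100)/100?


ln(9233) ≈ 9.130539.
2*ln(n) ≈ 18.261078.
sqrt(2*ln(n)) ≈ sqrt(18.261078) ≈ 4.273298.
lambda ≈ 10*4.273298 = 42.73298.
floor(lambda*100)/100 = 42.73.

42.73


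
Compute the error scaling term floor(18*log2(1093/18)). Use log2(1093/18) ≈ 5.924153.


log2(n/k) = log2(1093/18) ≈ 5.924153.
k*log2(n/k) ≈ 18*5.924153 = 106.634754.
floor(106.634754) = 106.

106


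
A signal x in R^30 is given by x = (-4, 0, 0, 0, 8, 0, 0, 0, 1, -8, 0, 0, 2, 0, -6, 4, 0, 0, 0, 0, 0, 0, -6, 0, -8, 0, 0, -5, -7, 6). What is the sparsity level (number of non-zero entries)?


Non-zero positions: [0, 4, 8, 9, 12, 14, 15, 22, 24, 27, 28, 29].
Sparsity = 12.

12


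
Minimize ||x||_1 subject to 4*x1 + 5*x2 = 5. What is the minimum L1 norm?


Axis intercepts:
  x1 = 5/4, x2 = 0: L1 = 5/4
  x1 = 0, x2 = 1: L1 = 1
x* = (0, 1)
||x*||_1 = 1.

1


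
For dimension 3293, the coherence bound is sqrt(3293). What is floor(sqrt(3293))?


57^2 = 3249 <= 3293 < 3364 = 58^2, so 57 <= sqrt(3293) < 58.
floor(sqrt(3293)) = 57.

57


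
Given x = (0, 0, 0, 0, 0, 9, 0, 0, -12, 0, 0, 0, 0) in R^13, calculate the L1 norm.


Non-zero entries: [(5, 9), (8, -12)]
Absolute values: [9, 12]
||x||_1 = sum = 21.

21


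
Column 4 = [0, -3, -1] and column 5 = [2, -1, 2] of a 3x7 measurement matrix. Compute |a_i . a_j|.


Inner product: 0*2 + -3*-1 + -1*2
Products: [0, 3, -2]
Sum = 1.
|dot| = 1.

1


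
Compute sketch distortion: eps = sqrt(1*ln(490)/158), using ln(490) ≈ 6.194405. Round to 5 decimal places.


ln(490) ≈ 6.194405.
1*ln(N)/m ≈ 1*6.194405/158 ≈ 0.03920509.
eps = sqrt(0.03920509) ≈ 0.1980028 ≈ 0.19800.

0.19800


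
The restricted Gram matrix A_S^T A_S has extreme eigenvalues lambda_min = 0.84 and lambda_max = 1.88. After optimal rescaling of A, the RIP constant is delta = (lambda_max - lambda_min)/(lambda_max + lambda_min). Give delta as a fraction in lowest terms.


lambda_max - lambda_min = 1.88 - 0.84 = 1.04.
lambda_max + lambda_min = 1.88 + 0.84 = 2.72.
delta = 1.04/2.72 = 104/272 = 13/34.

13/34


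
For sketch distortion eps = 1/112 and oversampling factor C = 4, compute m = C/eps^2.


1/eps = 112.
(1/eps)^2 = 12544.
m = 4*12544 = 50176.

50176


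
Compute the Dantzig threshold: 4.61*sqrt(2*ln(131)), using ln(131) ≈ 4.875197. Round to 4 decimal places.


ln(131) ≈ 4.875197.
2*ln(n) ≈ 9.750394.
sqrt(2*ln(n)) ≈ sqrt(9.750394) ≈ 3.122562.
threshold ≈ 4.61*3.122562 = 14.39501082 ≈ 14.3950.

14.3950


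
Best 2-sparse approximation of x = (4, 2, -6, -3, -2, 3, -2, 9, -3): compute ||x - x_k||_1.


Sorted |x_i| descending: [9, 6, 4, 3, 3, 3, 2, 2, 2]
Keep top 2: [9, 6]
Tail entries: [4, 3, 3, 3, 2, 2, 2]
L1 error = sum of tail = 19.

19


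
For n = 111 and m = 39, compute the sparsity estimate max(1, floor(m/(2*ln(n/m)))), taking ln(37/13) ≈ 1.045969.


n/m = 111/39 = 37/13.
ln(n/m) ≈ 1.045969.
2*ln(n/m) ≈ 2.091938.
m/(2*ln(n/m)) ≈ 39/2.091938 ≈ 18.643.
floor = 18.
k_max = max(1, 18) = 18.

18


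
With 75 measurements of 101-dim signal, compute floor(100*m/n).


100*m/n = 100*75/101 ≈ 74.2574.
floor = 74.

74


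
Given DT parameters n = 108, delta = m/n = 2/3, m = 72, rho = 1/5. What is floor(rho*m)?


m = 2/3*108 = 72.
rho = 1/5.
rho*m = 1/5*72 = 14.4.
k = floor(14.4) = 14.

14


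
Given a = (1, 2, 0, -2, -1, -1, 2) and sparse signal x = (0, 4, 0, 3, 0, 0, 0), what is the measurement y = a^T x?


Non-zero terms: ['2*4', '-2*3']
Products: [8, -6]
y = sum = 2.

2


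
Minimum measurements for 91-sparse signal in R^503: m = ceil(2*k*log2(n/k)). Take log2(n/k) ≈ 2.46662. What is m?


log2(n/k) = log2(503/91) ≈ 2.46662.
2*k*log2(n/k) ≈ 2*91*2.46662 = 448.92484.
m = ceil(448.92484) = 449.

449


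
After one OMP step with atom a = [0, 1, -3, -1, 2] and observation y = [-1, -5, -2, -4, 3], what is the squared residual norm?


a^T a = 15.
a^T y = 11.
coeff = 11/15 = 11/15.
||r||^2 = 704/15.

704/15


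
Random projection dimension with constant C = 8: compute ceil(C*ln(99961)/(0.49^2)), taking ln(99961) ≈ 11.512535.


ln(99961) ≈ 11.512535.
eps^2 = 0.49^2 = 0.2401.
C*ln(N)/eps^2 ≈ 8*11.512535/0.2401 ≈ 383.5913.
m = ceil(383.5913) = 384.

384


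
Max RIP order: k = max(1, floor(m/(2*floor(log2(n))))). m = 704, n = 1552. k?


floor(log2(1552)) = 10.
2*10 = 20.
m/(2*floor(log2(n))) = 704/20 ≈ 35.2.
floor = 35.
k = max(1, 35) = 35.

35


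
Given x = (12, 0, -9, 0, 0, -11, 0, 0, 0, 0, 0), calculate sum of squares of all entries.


Non-zero entries: [(0, 12), (2, -9), (5, -11)]
Squares: [144, 81, 121]
||x||_2^2 = sum = 346.

346


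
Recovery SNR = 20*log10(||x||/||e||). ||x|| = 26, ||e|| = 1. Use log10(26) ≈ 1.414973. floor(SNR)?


||x||/||e|| = 26/1 = 26.
log10(26) ≈ 1.414973.
20*log10(||x||/||e||) ≈ 20*1.414973 = 28.29946.
floor(28.29946) = 28.

28


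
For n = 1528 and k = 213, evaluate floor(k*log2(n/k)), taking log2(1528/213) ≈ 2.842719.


log2(n/k) = log2(1528/213) ≈ 2.842719.
k*log2(n/k) ≈ 213*2.842719 = 605.499147.
floor(605.499147) = 605.

605


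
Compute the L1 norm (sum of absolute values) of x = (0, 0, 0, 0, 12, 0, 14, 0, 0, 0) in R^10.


Non-zero entries: [(4, 12), (6, 14)]
Absolute values: [12, 14]
||x||_1 = sum = 26.

26


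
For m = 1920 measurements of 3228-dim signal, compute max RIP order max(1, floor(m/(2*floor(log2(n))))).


floor(log2(3228)) = 11.
2*11 = 22.
m/(2*floor(log2(n))) = 1920/22 ≈ 87.2727.
floor = 87.
k = max(1, 87) = 87.

87


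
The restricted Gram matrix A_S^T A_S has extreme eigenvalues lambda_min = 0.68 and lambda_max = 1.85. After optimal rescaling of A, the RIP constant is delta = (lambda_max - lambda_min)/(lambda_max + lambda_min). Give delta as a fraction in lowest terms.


lambda_max - lambda_min = 1.85 - 0.68 = 1.17.
lambda_max + lambda_min = 1.85 + 0.68 = 2.53.
delta = 1.17/2.53 = 117/253.

117/253


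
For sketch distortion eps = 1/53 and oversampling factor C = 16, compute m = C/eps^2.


1/eps = 53.
(1/eps)^2 = 2809.
m = 16*2809 = 44944.

44944


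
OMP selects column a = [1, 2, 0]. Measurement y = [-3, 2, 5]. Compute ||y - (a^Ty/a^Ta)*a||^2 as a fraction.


a^T a = 5.
a^T y = 1.
coeff = 1/5 = 1/5.
||r||^2 = 189/5.

189/5


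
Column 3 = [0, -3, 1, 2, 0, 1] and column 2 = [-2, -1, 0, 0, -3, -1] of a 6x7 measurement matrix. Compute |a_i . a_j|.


Inner product: 0*-2 + -3*-1 + 1*0 + 2*0 + 0*-3 + 1*-1
Products: [0, 3, 0, 0, 0, -1]
Sum = 2.
|dot| = 2.

2


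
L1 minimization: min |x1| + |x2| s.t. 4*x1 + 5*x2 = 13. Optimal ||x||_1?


Axis intercepts:
  x1 = 13/4, x2 = 0: L1 = 13/4
  x1 = 0, x2 = 13/5: L1 = 13/5
x* = (0, 13/5)
||x*||_1 = 13/5.

13/5


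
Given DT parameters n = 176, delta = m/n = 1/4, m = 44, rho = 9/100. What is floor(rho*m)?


m = 1/4*176 = 44.
rho = 9/100.
rho*m = 9/100*44 = 3.96.
k = floor(3.96) = 3.

3


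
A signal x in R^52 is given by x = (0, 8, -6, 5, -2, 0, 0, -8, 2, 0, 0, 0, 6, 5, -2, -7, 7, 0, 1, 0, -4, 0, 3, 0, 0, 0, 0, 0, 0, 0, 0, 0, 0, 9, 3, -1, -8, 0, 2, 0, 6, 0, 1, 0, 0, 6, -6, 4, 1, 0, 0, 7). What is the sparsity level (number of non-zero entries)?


Non-zero positions: [1, 2, 3, 4, 7, 8, 12, 13, 14, 15, 16, 18, 20, 22, 33, 34, 35, 36, 38, 40, 42, 45, 46, 47, 48, 51].
Sparsity = 26.

26


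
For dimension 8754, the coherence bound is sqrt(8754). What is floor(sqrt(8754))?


93^2 = 8649 <= 8754 < 8836 = 94^2, so 93 <= sqrt(8754) < 94.
floor(sqrt(8754)) = 93.

93


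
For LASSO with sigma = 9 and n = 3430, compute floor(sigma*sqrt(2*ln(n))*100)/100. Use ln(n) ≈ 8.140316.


ln(3430) ≈ 8.140316.
2*ln(n) ≈ 16.280632.
sqrt(2*ln(n)) ≈ sqrt(16.280632) ≈ 4.034927.
lambda ≈ 9*4.034927 = 36.314343.
floor(lambda*100)/100 = 36.31.

36.31


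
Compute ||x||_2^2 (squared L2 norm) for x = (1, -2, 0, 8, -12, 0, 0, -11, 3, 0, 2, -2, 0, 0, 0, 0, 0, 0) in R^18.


Non-zero entries: [(0, 1), (1, -2), (3, 8), (4, -12), (7, -11), (8, 3), (10, 2), (11, -2)]
Squares: [1, 4, 64, 144, 121, 9, 4, 4]
||x||_2^2 = sum = 351.

351


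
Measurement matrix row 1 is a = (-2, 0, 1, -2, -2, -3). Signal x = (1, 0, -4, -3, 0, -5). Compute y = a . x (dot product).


Non-zero terms: ['-2*1', '1*-4', '-2*-3', '-3*-5']
Products: [-2, -4, 6, 15]
y = sum = 15.

15


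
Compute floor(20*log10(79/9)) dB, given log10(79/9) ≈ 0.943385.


||x||/||e|| = 79/9.
log10(79/9) ≈ 0.943385.
20*log10(||x||/||e||) ≈ 20*0.943385 = 18.8677.
floor(18.8677) = 18.

18


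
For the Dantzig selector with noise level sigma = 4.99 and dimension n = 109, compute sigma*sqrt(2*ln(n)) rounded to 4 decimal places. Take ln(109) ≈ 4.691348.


ln(109) ≈ 4.691348.
2*ln(n) ≈ 9.382696.
sqrt(2*ln(n)) ≈ sqrt(9.382696) ≈ 3.063119.
threshold ≈ 4.99*3.063119 = 15.28496381 ≈ 15.2850.

15.2850


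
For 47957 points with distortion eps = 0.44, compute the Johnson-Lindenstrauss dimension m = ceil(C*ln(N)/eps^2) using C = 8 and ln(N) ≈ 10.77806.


ln(47957) ≈ 10.77806.
eps^2 = 0.44^2 = 0.1936.
C*ln(N)/eps^2 ≈ 8*10.77806/0.1936 ≈ 445.3744.
m = ceil(445.3744) = 446.

446


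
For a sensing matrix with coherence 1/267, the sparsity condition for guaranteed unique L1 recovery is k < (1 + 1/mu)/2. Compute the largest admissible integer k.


1/mu = 267.
1 + 1/mu = 268.
(1 + 1/mu)/2 = 134 is an integer and the inequality is strict, so k_max = 134 - 1 = 133.

133


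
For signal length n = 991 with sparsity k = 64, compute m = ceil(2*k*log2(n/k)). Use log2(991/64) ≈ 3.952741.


log2(n/k) = log2(991/64) ≈ 3.952741.
2*k*log2(n/k) ≈ 2*64*3.952741 = 505.950848.
m = ceil(505.950848) = 506.

506


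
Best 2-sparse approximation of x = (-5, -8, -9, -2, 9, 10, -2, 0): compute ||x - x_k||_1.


Sorted |x_i| descending: [10, 9, 9, 8, 5, 2, 2, 0]
Keep top 2: [10, 9]
Tail entries: [9, 8, 5, 2, 2, 0]
L1 error = sum of tail = 26.

26


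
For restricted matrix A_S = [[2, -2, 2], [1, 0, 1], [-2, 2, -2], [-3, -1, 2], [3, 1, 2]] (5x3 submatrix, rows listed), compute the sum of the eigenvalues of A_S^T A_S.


Sum of eigenvalues of A_S^T A_S = trace(A_S^T A_S) = sum of squared column norms of A_S.
A_S^T A_S diagonal: [27, 10, 17].
trace = 27 + 10 + 17 = 54.

54


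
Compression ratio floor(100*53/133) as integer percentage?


100*m/n = 100*53/133 ≈ 39.8496.
floor = 39.

39


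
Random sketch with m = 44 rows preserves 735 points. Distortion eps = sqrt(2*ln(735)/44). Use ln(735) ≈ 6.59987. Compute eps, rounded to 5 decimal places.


ln(735) ≈ 6.59987.
2*ln(N)/m ≈ 2*6.59987/44 ≈ 0.29999409.
eps = sqrt(0.29999409) ≈ 0.5477172 ≈ 0.54772.

0.54772


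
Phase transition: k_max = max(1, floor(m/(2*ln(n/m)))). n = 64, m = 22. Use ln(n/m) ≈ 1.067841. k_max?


n/m = 64/22 = 32/11.
ln(n/m) ≈ 1.067841.
2*ln(n/m) ≈ 2.135682.
m/(2*ln(n/m)) ≈ 22/2.135682 ≈ 10.3012.
floor = 10.
k_max = max(1, 10) = 10.

10


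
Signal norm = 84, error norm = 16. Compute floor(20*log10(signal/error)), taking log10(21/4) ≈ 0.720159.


||x||/||e|| = 84/16 = 21/4.
log10(21/4) ≈ 0.720159.
20*log10(||x||/||e||) ≈ 20*0.720159 = 14.40318.
floor(14.40318) = 14.

14


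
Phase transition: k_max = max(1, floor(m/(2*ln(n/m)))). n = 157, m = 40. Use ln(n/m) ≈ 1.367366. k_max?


n/m = 157/40.
ln(n/m) ≈ 1.367366.
2*ln(n/m) ≈ 2.734732.
m/(2*ln(n/m)) ≈ 40/2.734732 ≈ 14.6267.
floor = 14.
k_max = max(1, 14) = 14.

14


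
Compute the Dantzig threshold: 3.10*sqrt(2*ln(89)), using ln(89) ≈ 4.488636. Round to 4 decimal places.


ln(89) ≈ 4.488636.
2*ln(n) ≈ 8.977272.
sqrt(2*ln(n)) ≈ sqrt(8.977272) ≈ 2.99621.
threshold ≈ 3.10*2.99621 = 9.288251 ≈ 9.2883.

9.2883


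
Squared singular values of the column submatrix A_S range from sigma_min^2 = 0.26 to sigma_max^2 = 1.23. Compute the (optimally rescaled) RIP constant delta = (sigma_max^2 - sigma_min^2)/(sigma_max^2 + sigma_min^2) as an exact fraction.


lambda_max - lambda_min = 1.23 - 0.26 = 0.97.
lambda_max + lambda_min = 1.23 + 0.26 = 1.49.
delta = 0.97/1.49 = 97/149.

97/149


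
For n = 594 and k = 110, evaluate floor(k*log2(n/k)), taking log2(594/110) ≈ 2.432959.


log2(n/k) = log2(594/110) ≈ 2.432959.
k*log2(n/k) ≈ 110*2.432959 = 267.62549.
floor(267.62549) = 267.

267


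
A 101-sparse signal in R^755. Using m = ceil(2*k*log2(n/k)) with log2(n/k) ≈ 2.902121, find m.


log2(n/k) = log2(755/101) ≈ 2.902121.
2*k*log2(n/k) ≈ 2*101*2.902121 = 586.228442.
m = ceil(586.228442) = 587.

587


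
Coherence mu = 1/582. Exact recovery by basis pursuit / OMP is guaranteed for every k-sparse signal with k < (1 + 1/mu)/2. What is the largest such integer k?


1/mu = 582.
1 + 1/mu = 583.
(1 + 1/mu)/2 = 291.5 is not an integer, so k_max = floor(291.5) = 291.

291


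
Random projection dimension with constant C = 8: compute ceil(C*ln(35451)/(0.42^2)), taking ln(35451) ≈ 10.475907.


ln(35451) ≈ 10.475907.
eps^2 = 0.42^2 = 0.1764.
C*ln(N)/eps^2 ≈ 8*10.475907/0.1764 ≈ 475.0978.
m = ceil(475.0978) = 476.

476


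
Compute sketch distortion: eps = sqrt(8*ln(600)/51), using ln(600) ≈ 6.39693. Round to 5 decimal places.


ln(600) ≈ 6.39693.
8*ln(N)/m ≈ 8*6.39693/51 ≈ 1.00344.
eps = sqrt(1.00344) ≈ 1.0017185 ≈ 1.00172.

1.00172


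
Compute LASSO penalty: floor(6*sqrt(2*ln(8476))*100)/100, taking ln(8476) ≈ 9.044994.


ln(8476) ≈ 9.044994.
2*ln(n) ≈ 18.089988.
sqrt(2*ln(n)) ≈ sqrt(18.089988) ≈ 4.253233.
lambda ≈ 6*4.253233 = 25.519398.
floor(lambda*100)/100 = 25.51.

25.51


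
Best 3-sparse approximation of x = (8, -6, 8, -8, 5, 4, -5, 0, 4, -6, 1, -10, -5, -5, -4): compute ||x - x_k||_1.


Sorted |x_i| descending: [10, 8, 8, 8, 6, 6, 5, 5, 5, 5, 4, 4, 4, 1, 0]
Keep top 3: [10, 8, 8]
Tail entries: [8, 6, 6, 5, 5, 5, 5, 4, 4, 4, 1, 0]
L1 error = sum of tail = 53.

53


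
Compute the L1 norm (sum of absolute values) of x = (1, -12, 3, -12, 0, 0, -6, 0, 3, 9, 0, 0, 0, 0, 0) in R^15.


Non-zero entries: [(0, 1), (1, -12), (2, 3), (3, -12), (6, -6), (8, 3), (9, 9)]
Absolute values: [1, 12, 3, 12, 6, 3, 9]
||x||_1 = sum = 46.

46


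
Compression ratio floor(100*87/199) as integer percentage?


100*m/n = 100*87/199 ≈ 43.7186.
floor = 43.

43


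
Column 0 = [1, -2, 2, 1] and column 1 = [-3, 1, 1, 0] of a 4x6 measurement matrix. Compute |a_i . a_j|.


Inner product: 1*-3 + -2*1 + 2*1 + 1*0
Products: [-3, -2, 2, 0]
Sum = -3.
|dot| = 3.

3


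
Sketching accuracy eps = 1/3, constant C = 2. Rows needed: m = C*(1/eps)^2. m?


1/eps = 3.
(1/eps)^2 = 9.
m = 2*9 = 18.

18


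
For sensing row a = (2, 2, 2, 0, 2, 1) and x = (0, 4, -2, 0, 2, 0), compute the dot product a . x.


Non-zero terms: ['2*4', '2*-2', '2*2']
Products: [8, -4, 4]
y = sum = 8.

8


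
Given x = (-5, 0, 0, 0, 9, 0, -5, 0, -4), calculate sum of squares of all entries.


Non-zero entries: [(0, -5), (4, 9), (6, -5), (8, -4)]
Squares: [25, 81, 25, 16]
||x||_2^2 = sum = 147.

147


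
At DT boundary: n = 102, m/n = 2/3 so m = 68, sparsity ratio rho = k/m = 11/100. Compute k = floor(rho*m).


m = 2/3*102 = 68.
rho = 11/100.
rho*m = 11/100*68 = 7.48.
k = floor(7.48) = 7.

7


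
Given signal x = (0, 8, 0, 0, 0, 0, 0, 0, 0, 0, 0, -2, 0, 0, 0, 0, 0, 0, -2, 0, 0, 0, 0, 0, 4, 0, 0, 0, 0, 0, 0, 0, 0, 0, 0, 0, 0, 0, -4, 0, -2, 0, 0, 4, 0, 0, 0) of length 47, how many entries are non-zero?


Non-zero positions: [1, 11, 18, 24, 38, 40, 43].
Sparsity = 7.

7


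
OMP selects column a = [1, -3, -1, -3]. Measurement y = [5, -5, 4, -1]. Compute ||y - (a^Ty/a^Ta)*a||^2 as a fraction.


a^T a = 20.
a^T y = 19.
coeff = 19/20 = 19/20.
||r||^2 = 979/20.

979/20


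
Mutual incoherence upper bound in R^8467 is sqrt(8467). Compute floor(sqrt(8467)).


92^2 = 8464 <= 8467 < 8649 = 93^2, so 92 <= sqrt(8467) < 93.
floor(sqrt(8467)) = 92.

92


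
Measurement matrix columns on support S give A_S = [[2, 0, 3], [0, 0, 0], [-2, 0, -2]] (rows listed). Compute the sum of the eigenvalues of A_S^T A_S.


Sum of eigenvalues of A_S^T A_S = trace(A_S^T A_S) = sum of squared column norms of A_S.
A_S^T A_S diagonal: [8, 0, 13].
trace = 8 + 0 + 13 = 21.

21


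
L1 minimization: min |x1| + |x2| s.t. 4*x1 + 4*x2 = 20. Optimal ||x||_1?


Axis intercepts:
  x1 = 5, x2 = 0: L1 = 5
  x1 = 0, x2 = 5: L1 = 5
x* = (5, 0)
||x*||_1 = 5.

5


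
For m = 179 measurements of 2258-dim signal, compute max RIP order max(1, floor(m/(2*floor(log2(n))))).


floor(log2(2258)) = 11.
2*11 = 22.
m/(2*floor(log2(n))) = 179/22 ≈ 8.1364.
floor = 8.
k = max(1, 8) = 8.

8


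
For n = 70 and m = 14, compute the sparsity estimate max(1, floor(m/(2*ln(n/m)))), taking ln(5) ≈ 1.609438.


n/m = 70/14 = 5.
ln(n/m) ≈ 1.609438.
2*ln(n/m) ≈ 3.218876.
m/(2*ln(n/m)) ≈ 14/3.218876 ≈ 4.3493.
floor = 4.
k_max = max(1, 4) = 4.

4


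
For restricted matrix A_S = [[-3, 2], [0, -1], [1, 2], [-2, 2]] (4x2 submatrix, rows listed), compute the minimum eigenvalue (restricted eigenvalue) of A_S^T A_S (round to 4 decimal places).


A_S^T A_S = [[14, -8], [-8, 13]].
trace = 27.
det = 118.
disc = trace^2 - 4*det = 729 - 4*118 = 257.
sqrt(257) ≈ 16.031220.
lam_min = (27 - sqrt(257))/2 ≈ (27 - 16.031220)/2 = 5.48439 ≈ 5.4844.

5.4844


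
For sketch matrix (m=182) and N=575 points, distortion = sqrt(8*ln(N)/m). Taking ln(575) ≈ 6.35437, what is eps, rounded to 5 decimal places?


ln(575) ≈ 6.35437.
8*ln(N)/m ≈ 8*6.35437/182 ≈ 0.27931297.
eps = sqrt(0.27931297) ≈ 0.5285007 ≈ 0.52850.

0.52850


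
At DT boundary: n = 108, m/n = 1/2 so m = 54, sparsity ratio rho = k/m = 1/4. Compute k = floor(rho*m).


m = 1/2*108 = 54.
rho = 1/4.
rho*m = 1/4*54 = 13.5.
k = floor(13.5) = 13.

13


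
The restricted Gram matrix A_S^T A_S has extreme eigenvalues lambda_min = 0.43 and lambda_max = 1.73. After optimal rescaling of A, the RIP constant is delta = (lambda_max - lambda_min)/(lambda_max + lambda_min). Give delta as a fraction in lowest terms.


lambda_max - lambda_min = 1.73 - 0.43 = 1.30.
lambda_max + lambda_min = 1.73 + 0.43 = 2.16.
delta = 1.30/2.16 = 130/216 = 65/108.

65/108


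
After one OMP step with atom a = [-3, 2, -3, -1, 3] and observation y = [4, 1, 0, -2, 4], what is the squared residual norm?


a^T a = 32.
a^T y = 4.
coeff = 4/32 = 1/8.
||r||^2 = 73/2.

73/2


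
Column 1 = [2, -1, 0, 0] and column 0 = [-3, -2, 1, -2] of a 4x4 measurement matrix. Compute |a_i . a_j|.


Inner product: 2*-3 + -1*-2 + 0*1 + 0*-2
Products: [-6, 2, 0, 0]
Sum = -4.
|dot| = 4.

4


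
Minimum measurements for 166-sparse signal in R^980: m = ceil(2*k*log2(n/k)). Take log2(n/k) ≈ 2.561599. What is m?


log2(n/k) = log2(980/166) ≈ 2.561599.
2*k*log2(n/k) ≈ 2*166*2.561599 = 850.450868.
m = ceil(850.450868) = 851.

851


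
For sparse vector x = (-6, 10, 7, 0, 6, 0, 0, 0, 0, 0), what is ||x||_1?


Non-zero entries: [(0, -6), (1, 10), (2, 7), (4, 6)]
Absolute values: [6, 10, 7, 6]
||x||_1 = sum = 29.

29


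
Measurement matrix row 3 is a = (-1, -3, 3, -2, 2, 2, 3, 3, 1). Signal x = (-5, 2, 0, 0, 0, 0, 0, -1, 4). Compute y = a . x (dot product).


Non-zero terms: ['-1*-5', '-3*2', '3*-1', '1*4']
Products: [5, -6, -3, 4]
y = sum = 0.

0


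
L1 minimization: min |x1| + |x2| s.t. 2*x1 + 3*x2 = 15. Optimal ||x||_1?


Axis intercepts:
  x1 = 15/2, x2 = 0: L1 = 15/2
  x1 = 0, x2 = 5: L1 = 5
x* = (0, 5)
||x*||_1 = 5.

5


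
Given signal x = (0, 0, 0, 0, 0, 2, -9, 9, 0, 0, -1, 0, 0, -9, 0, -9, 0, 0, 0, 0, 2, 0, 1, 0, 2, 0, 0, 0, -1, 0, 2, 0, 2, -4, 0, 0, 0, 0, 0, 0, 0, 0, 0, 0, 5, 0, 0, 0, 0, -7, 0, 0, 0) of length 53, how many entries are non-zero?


Non-zero positions: [5, 6, 7, 10, 13, 15, 20, 22, 24, 28, 30, 32, 33, 44, 49].
Sparsity = 15.

15


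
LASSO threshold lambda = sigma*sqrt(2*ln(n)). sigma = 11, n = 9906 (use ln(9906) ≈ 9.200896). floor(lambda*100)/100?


ln(9906) ≈ 9.200896.
2*ln(n) ≈ 18.401792.
sqrt(2*ln(n)) ≈ sqrt(18.401792) ≈ 4.289731.
lambda ≈ 11*4.289731 = 47.187041.
floor(lambda*100)/100 = 47.18.

47.18


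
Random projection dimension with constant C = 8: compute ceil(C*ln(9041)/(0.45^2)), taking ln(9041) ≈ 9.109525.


ln(9041) ≈ 9.109525.
eps^2 = 0.45^2 = 0.2025.
C*ln(N)/eps^2 ≈ 8*9.109525/0.2025 ≈ 359.8825.
m = ceil(359.8825) = 360.

360


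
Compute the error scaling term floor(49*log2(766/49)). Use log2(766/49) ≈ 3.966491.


log2(n/k) = log2(766/49) ≈ 3.966491.
k*log2(n/k) ≈ 49*3.966491 = 194.358059.
floor(194.358059) = 194.

194


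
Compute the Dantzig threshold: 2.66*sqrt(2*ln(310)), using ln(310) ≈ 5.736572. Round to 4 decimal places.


ln(310) ≈ 5.736572.
2*ln(n) ≈ 11.473144.
sqrt(2*ln(n)) ≈ sqrt(11.473144) ≈ 3.387203.
threshold ≈ 2.66*3.387203 = 9.00995998 ≈ 9.0100.

9.0100


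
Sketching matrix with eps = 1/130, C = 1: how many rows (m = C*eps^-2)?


1/eps = 130.
(1/eps)^2 = 16900.
m = 1*16900 = 16900.

16900


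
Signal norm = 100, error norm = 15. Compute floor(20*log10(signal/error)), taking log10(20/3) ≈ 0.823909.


||x||/||e|| = 100/15 = 20/3.
log10(20/3) ≈ 0.823909.
20*log10(||x||/||e||) ≈ 20*0.823909 = 16.47818.
floor(16.47818) = 16.

16


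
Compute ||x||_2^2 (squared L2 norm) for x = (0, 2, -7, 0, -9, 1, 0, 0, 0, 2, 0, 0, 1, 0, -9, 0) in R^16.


Non-zero entries: [(1, 2), (2, -7), (4, -9), (5, 1), (9, 2), (12, 1), (14, -9)]
Squares: [4, 49, 81, 1, 4, 1, 81]
||x||_2^2 = sum = 221.

221


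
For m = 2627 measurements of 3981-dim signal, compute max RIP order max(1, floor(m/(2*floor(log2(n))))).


floor(log2(3981)) = 11.
2*11 = 22.
m/(2*floor(log2(n))) = 2627/22 ≈ 119.4091.
floor = 119.
k = max(1, 119) = 119.

119


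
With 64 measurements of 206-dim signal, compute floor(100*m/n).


100*m/n = 100*64/206 ≈ 31.068.
floor = 31.

31


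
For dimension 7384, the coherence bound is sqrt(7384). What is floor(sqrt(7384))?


85^2 = 7225 <= 7384 < 7396 = 86^2, so 85 <= sqrt(7384) < 86.
floor(sqrt(7384)) = 85.

85


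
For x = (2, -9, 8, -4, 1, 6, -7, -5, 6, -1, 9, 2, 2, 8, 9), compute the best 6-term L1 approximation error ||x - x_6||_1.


Sorted |x_i| descending: [9, 9, 9, 8, 8, 7, 6, 6, 5, 4, 2, 2, 2, 1, 1]
Keep top 6: [9, 9, 9, 8, 8, 7]
Tail entries: [6, 6, 5, 4, 2, 2, 2, 1, 1]
L1 error = sum of tail = 29.

29


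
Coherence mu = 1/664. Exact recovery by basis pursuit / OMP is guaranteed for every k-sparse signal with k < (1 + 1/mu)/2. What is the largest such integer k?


1/mu = 664.
1 + 1/mu = 665.
(1 + 1/mu)/2 = 332.5 is not an integer, so k_max = floor(332.5) = 332.

332


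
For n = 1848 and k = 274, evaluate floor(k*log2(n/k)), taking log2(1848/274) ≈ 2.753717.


log2(n/k) = log2(1848/274) ≈ 2.753717.
k*log2(n/k) ≈ 274*2.753717 = 754.518458.
floor(754.518458) = 754.

754


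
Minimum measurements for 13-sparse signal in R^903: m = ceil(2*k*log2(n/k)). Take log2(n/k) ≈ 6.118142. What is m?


log2(n/k) = log2(903/13) ≈ 6.118142.
2*k*log2(n/k) ≈ 2*13*6.118142 = 159.071692.
m = ceil(159.071692) = 160.

160


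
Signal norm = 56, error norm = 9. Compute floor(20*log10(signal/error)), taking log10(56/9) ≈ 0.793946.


||x||/||e|| = 56/9.
log10(56/9) ≈ 0.793946.
20*log10(||x||/||e||) ≈ 20*0.793946 = 15.87892.
floor(15.87892) = 15.

15


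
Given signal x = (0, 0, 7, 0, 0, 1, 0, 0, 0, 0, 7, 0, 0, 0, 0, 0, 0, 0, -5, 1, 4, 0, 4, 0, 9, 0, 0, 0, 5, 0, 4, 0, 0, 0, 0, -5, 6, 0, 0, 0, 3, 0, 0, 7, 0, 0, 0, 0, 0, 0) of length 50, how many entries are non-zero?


Non-zero positions: [2, 5, 10, 18, 19, 20, 22, 24, 28, 30, 35, 36, 40, 43].
Sparsity = 14.

14


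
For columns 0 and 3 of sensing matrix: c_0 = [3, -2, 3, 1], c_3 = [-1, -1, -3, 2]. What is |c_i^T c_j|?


Inner product: 3*-1 + -2*-1 + 3*-3 + 1*2
Products: [-3, 2, -9, 2]
Sum = -8.
|dot| = 8.

8
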